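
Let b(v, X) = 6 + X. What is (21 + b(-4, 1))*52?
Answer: 1456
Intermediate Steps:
(21 + b(-4, 1))*52 = (21 + (6 + 1))*52 = (21 + 7)*52 = 28*52 = 1456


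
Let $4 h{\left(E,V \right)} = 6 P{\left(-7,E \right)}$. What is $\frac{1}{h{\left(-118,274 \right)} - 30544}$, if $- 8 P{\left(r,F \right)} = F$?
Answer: $- \frac{8}{244175} \approx -3.2763 \cdot 10^{-5}$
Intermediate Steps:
$P{\left(r,F \right)} = - \frac{F}{8}$
$h{\left(E,V \right)} = - \frac{3 E}{16}$ ($h{\left(E,V \right)} = \frac{6 \left(- \frac{E}{8}\right)}{4} = \frac{\left(- \frac{3}{4}\right) E}{4} = - \frac{3 E}{16}$)
$\frac{1}{h{\left(-118,274 \right)} - 30544} = \frac{1}{\left(- \frac{3}{16}\right) \left(-118\right) - 30544} = \frac{1}{\frac{177}{8} - 30544} = \frac{1}{- \frac{244175}{8}} = - \frac{8}{244175}$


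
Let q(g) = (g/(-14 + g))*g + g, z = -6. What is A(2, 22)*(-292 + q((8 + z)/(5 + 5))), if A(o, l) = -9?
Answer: 302016/115 ≈ 2626.2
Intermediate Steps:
q(g) = g + g²/(-14 + g) (q(g) = (g/(-14 + g))*g + g = g²/(-14 + g) + g = g + g²/(-14 + g))
A(2, 22)*(-292 + q((8 + z)/(5 + 5))) = -9*(-292 + 2*((8 - 6)/(5 + 5))*(-7 + (8 - 6)/(5 + 5))/(-14 + (8 - 6)/(5 + 5))) = -9*(-292 + 2*(2/10)*(-7 + 2/10)/(-14 + 2/10)) = -9*(-292 + 2*(2*(⅒))*(-7 + 2*(⅒))/(-14 + 2*(⅒))) = -9*(-292 + 2*(⅕)*(-7 + ⅕)/(-14 + ⅕)) = -9*(-292 + 2*(⅕)*(-34/5)/(-69/5)) = -9*(-292 + 2*(⅕)*(-5/69)*(-34/5)) = -9*(-292 + 68/345) = -9*(-100672/345) = 302016/115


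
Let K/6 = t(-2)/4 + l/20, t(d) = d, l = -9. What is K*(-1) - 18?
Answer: -123/10 ≈ -12.300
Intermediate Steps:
K = -57/10 (K = 6*(-2/4 - 9/20) = 6*(-2*¼ - 9*1/20) = 6*(-½ - 9/20) = 6*(-19/20) = -57/10 ≈ -5.7000)
K*(-1) - 18 = -57/10*(-1) - 18 = 57/10 - 18 = -123/10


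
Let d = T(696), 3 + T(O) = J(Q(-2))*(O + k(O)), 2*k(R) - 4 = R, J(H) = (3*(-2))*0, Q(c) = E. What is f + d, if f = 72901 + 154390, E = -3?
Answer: 227288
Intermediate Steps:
Q(c) = -3
J(H) = 0 (J(H) = -6*0 = 0)
k(R) = 2 + R/2
f = 227291
T(O) = -3 (T(O) = -3 + 0*(O + (2 + O/2)) = -3 + 0*(2 + 3*O/2) = -3 + 0 = -3)
d = -3
f + d = 227291 - 3 = 227288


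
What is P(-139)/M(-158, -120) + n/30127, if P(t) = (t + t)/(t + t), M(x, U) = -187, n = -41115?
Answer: -7718632/5633749 ≈ -1.3701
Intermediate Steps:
P(t) = 1 (P(t) = (2*t)/((2*t)) = (2*t)*(1/(2*t)) = 1)
P(-139)/M(-158, -120) + n/30127 = 1/(-187) - 41115/30127 = 1*(-1/187) - 41115*1/30127 = -1/187 - 41115/30127 = -7718632/5633749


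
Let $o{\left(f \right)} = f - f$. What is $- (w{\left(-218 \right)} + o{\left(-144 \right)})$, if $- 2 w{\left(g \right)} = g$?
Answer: $-109$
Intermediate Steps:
$o{\left(f \right)} = 0$
$w{\left(g \right)} = - \frac{g}{2}$
$- (w{\left(-218 \right)} + o{\left(-144 \right)}) = - (\left(- \frac{1}{2}\right) \left(-218\right) + 0) = - (109 + 0) = \left(-1\right) 109 = -109$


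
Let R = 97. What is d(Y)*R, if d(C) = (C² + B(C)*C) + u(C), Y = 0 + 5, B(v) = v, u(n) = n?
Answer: 5335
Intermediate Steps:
Y = 5
d(C) = C + 2*C² (d(C) = (C² + C*C) + C = (C² + C²) + C = 2*C² + C = C + 2*C²)
d(Y)*R = (5*(1 + 2*5))*97 = (5*(1 + 10))*97 = (5*11)*97 = 55*97 = 5335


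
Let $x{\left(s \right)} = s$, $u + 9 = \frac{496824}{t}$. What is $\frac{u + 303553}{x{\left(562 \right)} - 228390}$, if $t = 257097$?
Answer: $- \frac{6503395716}{4881157943} \approx -1.3323$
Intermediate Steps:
$u = - \frac{605683}{85699}$ ($u = -9 + \frac{496824}{257097} = -9 + 496824 \cdot \frac{1}{257097} = -9 + \frac{165608}{85699} = - \frac{605683}{85699} \approx -7.0676$)
$\frac{u + 303553}{x{\left(562 \right)} - 228390} = \frac{- \frac{605683}{85699} + 303553}{562 - 228390} = \frac{26013582864}{85699 \left(-227828\right)} = \frac{26013582864}{85699} \left(- \frac{1}{227828}\right) = - \frac{6503395716}{4881157943}$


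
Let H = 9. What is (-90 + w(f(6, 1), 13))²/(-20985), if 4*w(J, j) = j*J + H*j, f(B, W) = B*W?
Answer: -1815/22384 ≈ -0.081085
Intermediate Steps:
w(J, j) = 9*j/4 + J*j/4 (w(J, j) = (j*J + 9*j)/4 = (J*j + 9*j)/4 = (9*j + J*j)/4 = 9*j/4 + J*j/4)
(-90 + w(f(6, 1), 13))²/(-20985) = (-90 + (¼)*13*(9 + 6*1))²/(-20985) = (-90 + (¼)*13*(9 + 6))²*(-1/20985) = (-90 + (¼)*13*15)²*(-1/20985) = (-90 + 195/4)²*(-1/20985) = (-165/4)²*(-1/20985) = (27225/16)*(-1/20985) = -1815/22384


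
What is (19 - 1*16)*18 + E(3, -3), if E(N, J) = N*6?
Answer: 72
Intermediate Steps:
E(N, J) = 6*N
(19 - 1*16)*18 + E(3, -3) = (19 - 1*16)*18 + 6*3 = (19 - 16)*18 + 18 = 3*18 + 18 = 54 + 18 = 72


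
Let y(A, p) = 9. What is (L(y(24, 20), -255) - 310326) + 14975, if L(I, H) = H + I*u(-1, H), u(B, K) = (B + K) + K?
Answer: -300205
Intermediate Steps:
u(B, K) = B + 2*K
L(I, H) = H + I*(-1 + 2*H)
(L(y(24, 20), -255) - 310326) + 14975 = ((-255 + 9*(-1 + 2*(-255))) - 310326) + 14975 = ((-255 + 9*(-1 - 510)) - 310326) + 14975 = ((-255 + 9*(-511)) - 310326) + 14975 = ((-255 - 4599) - 310326) + 14975 = (-4854 - 310326) + 14975 = -315180 + 14975 = -300205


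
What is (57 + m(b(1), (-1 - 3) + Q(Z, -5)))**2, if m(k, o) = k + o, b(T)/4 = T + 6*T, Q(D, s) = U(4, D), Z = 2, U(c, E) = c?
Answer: 7225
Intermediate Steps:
Q(D, s) = 4
b(T) = 28*T (b(T) = 4*(T + 6*T) = 4*(7*T) = 28*T)
(57 + m(b(1), (-1 - 3) + Q(Z, -5)))**2 = (57 + (28*1 + ((-1 - 3) + 4)))**2 = (57 + (28 + (-4 + 4)))**2 = (57 + (28 + 0))**2 = (57 + 28)**2 = 85**2 = 7225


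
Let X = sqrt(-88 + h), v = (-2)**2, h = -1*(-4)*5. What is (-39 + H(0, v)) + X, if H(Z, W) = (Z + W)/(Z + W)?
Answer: -38 + 2*I*sqrt(17) ≈ -38.0 + 8.2462*I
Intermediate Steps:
h = 20 (h = 4*5 = 20)
v = 4
H(Z, W) = 1 (H(Z, W) = (W + Z)/(W + Z) = 1)
X = 2*I*sqrt(17) (X = sqrt(-88 + 20) = sqrt(-68) = 2*I*sqrt(17) ≈ 8.2462*I)
(-39 + H(0, v)) + X = (-39 + 1) + 2*I*sqrt(17) = -38 + 2*I*sqrt(17)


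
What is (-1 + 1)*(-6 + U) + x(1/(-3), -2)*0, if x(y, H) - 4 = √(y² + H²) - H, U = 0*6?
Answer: 0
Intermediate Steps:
U = 0
x(y, H) = 4 + √(H² + y²) - H (x(y, H) = 4 + (√(y² + H²) - H) = 4 + (√(H² + y²) - H) = 4 + √(H² + y²) - H)
(-1 + 1)*(-6 + U) + x(1/(-3), -2)*0 = (-1 + 1)*(-6 + 0) + (4 + √((-2)² + (1/(-3))²) - 1*(-2))*0 = 0*(-6) + (4 + √(4 + (-⅓)²) + 2)*0 = 0 + (4 + √(4 + ⅑) + 2)*0 = 0 + (4 + √(37/9) + 2)*0 = 0 + (4 + √37/3 + 2)*0 = 0 + (6 + √37/3)*0 = 0 + 0 = 0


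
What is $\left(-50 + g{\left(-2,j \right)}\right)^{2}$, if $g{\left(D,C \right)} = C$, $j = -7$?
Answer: $3249$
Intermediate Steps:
$\left(-50 + g{\left(-2,j \right)}\right)^{2} = \left(-50 - 7\right)^{2} = \left(-57\right)^{2} = 3249$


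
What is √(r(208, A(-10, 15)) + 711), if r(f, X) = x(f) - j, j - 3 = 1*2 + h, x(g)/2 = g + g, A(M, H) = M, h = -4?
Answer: √1542 ≈ 39.268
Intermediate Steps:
x(g) = 4*g (x(g) = 2*(g + g) = 2*(2*g) = 4*g)
j = 1 (j = 3 + (1*2 - 4) = 3 + (2 - 4) = 3 - 2 = 1)
r(f, X) = -1 + 4*f (r(f, X) = 4*f - 1*1 = 4*f - 1 = -1 + 4*f)
√(r(208, A(-10, 15)) + 711) = √((-1 + 4*208) + 711) = √((-1 + 832) + 711) = √(831 + 711) = √1542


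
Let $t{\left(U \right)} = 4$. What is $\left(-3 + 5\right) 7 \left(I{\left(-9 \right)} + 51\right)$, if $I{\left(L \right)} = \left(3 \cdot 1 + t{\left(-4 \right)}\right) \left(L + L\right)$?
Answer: $-1050$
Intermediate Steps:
$I{\left(L \right)} = 14 L$ ($I{\left(L \right)} = \left(3 \cdot 1 + 4\right) \left(L + L\right) = \left(3 + 4\right) 2 L = 7 \cdot 2 L = 14 L$)
$\left(-3 + 5\right) 7 \left(I{\left(-9 \right)} + 51\right) = \left(-3 + 5\right) 7 \left(14 \left(-9\right) + 51\right) = 2 \cdot 7 \left(-126 + 51\right) = 14 \left(-75\right) = -1050$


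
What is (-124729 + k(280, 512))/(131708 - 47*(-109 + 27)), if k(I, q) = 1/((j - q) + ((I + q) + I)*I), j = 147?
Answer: -18696565277/20320404895 ≈ -0.92009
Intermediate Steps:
k(I, q) = 1/(147 - q + I*(q + 2*I)) (k(I, q) = 1/((147 - q) + ((I + q) + I)*I) = 1/((147 - q) + (q + 2*I)*I) = 1/((147 - q) + I*(q + 2*I)) = 1/(147 - q + I*(q + 2*I)))
(-124729 + k(280, 512))/(131708 - 47*(-109 + 27)) = (-124729 + 1/(147 - 1*512 + 2*280² + 280*512))/(131708 - 47*(-109 + 27)) = (-124729 + 1/(147 - 512 + 2*78400 + 143360))/(131708 - 47*(-82)) = (-124729 + 1/(147 - 512 + 156800 + 143360))/(131708 + 3854) = (-124729 + 1/299795)/135562 = (-124729 + 1/299795)*(1/135562) = -37393130554/299795*1/135562 = -18696565277/20320404895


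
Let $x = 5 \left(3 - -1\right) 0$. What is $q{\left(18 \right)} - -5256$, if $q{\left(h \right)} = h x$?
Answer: $5256$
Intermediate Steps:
$x = 0$ ($x = 5 \left(3 + 1\right) 0 = 5 \cdot 4 \cdot 0 = 20 \cdot 0 = 0$)
$q{\left(h \right)} = 0$ ($q{\left(h \right)} = h 0 = 0$)
$q{\left(18 \right)} - -5256 = 0 - -5256 = 0 + 5256 = 5256$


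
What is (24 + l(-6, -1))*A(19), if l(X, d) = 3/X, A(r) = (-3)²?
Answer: 423/2 ≈ 211.50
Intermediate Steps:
A(r) = 9
(24 + l(-6, -1))*A(19) = (24 + 3/(-6))*9 = (24 + 3*(-⅙))*9 = (24 - ½)*9 = (47/2)*9 = 423/2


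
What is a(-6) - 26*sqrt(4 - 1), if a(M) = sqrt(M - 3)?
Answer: -26*sqrt(3) + 3*I ≈ -45.033 + 3.0*I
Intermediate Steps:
a(M) = sqrt(-3 + M)
a(-6) - 26*sqrt(4 - 1) = sqrt(-3 - 6) - 26*sqrt(4 - 1) = sqrt(-9) - 26*sqrt(3) = 3*I - 26*sqrt(3) = -26*sqrt(3) + 3*I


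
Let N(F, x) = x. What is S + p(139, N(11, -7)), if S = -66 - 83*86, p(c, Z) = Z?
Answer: -7211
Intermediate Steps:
S = -7204 (S = -66 - 7138 = -7204)
S + p(139, N(11, -7)) = -7204 - 7 = -7211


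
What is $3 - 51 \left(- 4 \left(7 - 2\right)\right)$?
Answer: $1023$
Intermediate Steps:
$3 - 51 \left(- 4 \left(7 - 2\right)\right) = 3 - 51 \left(\left(-4\right) 5\right) = 3 - -1020 = 3 + 1020 = 1023$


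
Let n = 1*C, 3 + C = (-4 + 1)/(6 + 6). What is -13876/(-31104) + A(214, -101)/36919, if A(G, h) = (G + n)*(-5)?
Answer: 119878051/287082144 ≈ 0.41757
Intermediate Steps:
C = -13/4 (C = -3 + (-4 + 1)/(6 + 6) = -3 - 3/12 = -3 - 3*1/12 = -3 - ¼ = -13/4 ≈ -3.2500)
n = -13/4 (n = 1*(-13/4) = -13/4 ≈ -3.2500)
A(G, h) = 65/4 - 5*G (A(G, h) = (G - 13/4)*(-5) = (-13/4 + G)*(-5) = 65/4 - 5*G)
-13876/(-31104) + A(214, -101)/36919 = -13876/(-31104) + (65/4 - 5*214)/36919 = -13876*(-1/31104) + (65/4 - 1070)*(1/36919) = 3469/7776 - 4215/4*1/36919 = 3469/7776 - 4215/147676 = 119878051/287082144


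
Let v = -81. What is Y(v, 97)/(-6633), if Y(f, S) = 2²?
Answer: -4/6633 ≈ -0.00060305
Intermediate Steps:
Y(f, S) = 4
Y(v, 97)/(-6633) = 4/(-6633) = 4*(-1/6633) = -4/6633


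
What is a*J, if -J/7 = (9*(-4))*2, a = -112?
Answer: -56448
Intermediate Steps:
J = 504 (J = -7*9*(-4)*2 = -(-252)*2 = -7*(-72) = 504)
a*J = -112*504 = -56448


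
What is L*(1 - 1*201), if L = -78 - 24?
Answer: 20400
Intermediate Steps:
L = -102
L*(1 - 1*201) = -102*(1 - 1*201) = -102*(1 - 201) = -102*(-200) = 20400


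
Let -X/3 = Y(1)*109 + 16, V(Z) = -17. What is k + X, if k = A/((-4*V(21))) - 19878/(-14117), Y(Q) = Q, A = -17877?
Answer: -611001405/959956 ≈ -636.49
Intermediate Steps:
X = -375 (X = -3*(1*109 + 16) = -3*(109 + 16) = -3*125 = -375)
k = -251017905/959956 (k = -17877/((-4*(-17))) - 19878/(-14117) = -17877/68 - 19878*(-1/14117) = -17877*1/68 + 19878/14117 = -17877/68 + 19878/14117 = -251017905/959956 ≈ -261.49)
k + X = -251017905/959956 - 375 = -611001405/959956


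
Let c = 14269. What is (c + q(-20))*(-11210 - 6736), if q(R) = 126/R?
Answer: -1279792071/5 ≈ -2.5596e+8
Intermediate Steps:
(c + q(-20))*(-11210 - 6736) = (14269 + 126/(-20))*(-11210 - 6736) = (14269 + 126*(-1/20))*(-17946) = (14269 - 63/10)*(-17946) = (142627/10)*(-17946) = -1279792071/5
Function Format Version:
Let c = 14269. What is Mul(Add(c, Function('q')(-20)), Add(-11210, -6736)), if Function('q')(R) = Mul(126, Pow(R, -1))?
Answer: Rational(-1279792071, 5) ≈ -2.5596e+8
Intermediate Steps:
Mul(Add(c, Function('q')(-20)), Add(-11210, -6736)) = Mul(Add(14269, Mul(126, Pow(-20, -1))), Add(-11210, -6736)) = Mul(Add(14269, Mul(126, Rational(-1, 20))), -17946) = Mul(Add(14269, Rational(-63, 10)), -17946) = Mul(Rational(142627, 10), -17946) = Rational(-1279792071, 5)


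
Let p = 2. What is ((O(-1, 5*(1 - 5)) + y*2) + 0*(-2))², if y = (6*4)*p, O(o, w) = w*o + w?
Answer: 9216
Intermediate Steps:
O(o, w) = w + o*w (O(o, w) = o*w + w = w + o*w)
y = 48 (y = (6*4)*2 = 24*2 = 48)
((O(-1, 5*(1 - 5)) + y*2) + 0*(-2))² = (((5*(1 - 5))*(1 - 1) + 48*2) + 0*(-2))² = (((5*(-4))*0 + 96) + 0)² = ((-20*0 + 96) + 0)² = ((0 + 96) + 0)² = (96 + 0)² = 96² = 9216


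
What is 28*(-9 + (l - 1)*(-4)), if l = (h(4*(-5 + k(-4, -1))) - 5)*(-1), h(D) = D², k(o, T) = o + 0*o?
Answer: 144452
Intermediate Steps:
k(o, T) = o (k(o, T) = o + 0 = o)
l = -1291 (l = ((4*(-5 - 4))² - 5)*(-1) = ((4*(-9))² - 5)*(-1) = ((-36)² - 5)*(-1) = (1296 - 5)*(-1) = 1291*(-1) = -1291)
28*(-9 + (l - 1)*(-4)) = 28*(-9 + (-1291 - 1)*(-4)) = 28*(-9 - 1292*(-4)) = 28*(-9 + 5168) = 28*5159 = 144452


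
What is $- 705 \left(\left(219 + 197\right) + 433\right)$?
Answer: $-598545$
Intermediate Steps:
$- 705 \left(\left(219 + 197\right) + 433\right) = - 705 \left(416 + 433\right) = \left(-705\right) 849 = -598545$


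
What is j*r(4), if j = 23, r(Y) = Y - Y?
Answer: 0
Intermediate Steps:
r(Y) = 0
j*r(4) = 23*0 = 0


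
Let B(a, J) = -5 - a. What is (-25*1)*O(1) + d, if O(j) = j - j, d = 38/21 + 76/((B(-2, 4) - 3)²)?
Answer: 247/63 ≈ 3.9206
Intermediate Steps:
d = 247/63 (d = 38/21 + 76/(((-5 - 1*(-2)) - 3)²) = 38*(1/21) + 76/(((-5 + 2) - 3)²) = 38/21 + 76/((-3 - 3)²) = 38/21 + 76/((-6)²) = 38/21 + 76/36 = 38/21 + 76*(1/36) = 38/21 + 19/9 = 247/63 ≈ 3.9206)
O(j) = 0
(-25*1)*O(1) + d = -25*1*0 + 247/63 = -25*0 + 247/63 = 0 + 247/63 = 247/63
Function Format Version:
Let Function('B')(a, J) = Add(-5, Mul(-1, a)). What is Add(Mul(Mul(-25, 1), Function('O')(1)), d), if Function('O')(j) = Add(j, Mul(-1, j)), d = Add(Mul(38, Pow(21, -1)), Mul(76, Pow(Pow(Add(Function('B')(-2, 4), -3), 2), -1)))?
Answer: Rational(247, 63) ≈ 3.9206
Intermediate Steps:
d = Rational(247, 63) (d = Add(Mul(38, Pow(21, -1)), Mul(76, Pow(Pow(Add(Add(-5, Mul(-1, -2)), -3), 2), -1))) = Add(Mul(38, Rational(1, 21)), Mul(76, Pow(Pow(Add(Add(-5, 2), -3), 2), -1))) = Add(Rational(38, 21), Mul(76, Pow(Pow(Add(-3, -3), 2), -1))) = Add(Rational(38, 21), Mul(76, Pow(Pow(-6, 2), -1))) = Add(Rational(38, 21), Mul(76, Pow(36, -1))) = Add(Rational(38, 21), Mul(76, Rational(1, 36))) = Add(Rational(38, 21), Rational(19, 9)) = Rational(247, 63) ≈ 3.9206)
Function('O')(j) = 0
Add(Mul(Mul(-25, 1), Function('O')(1)), d) = Add(Mul(Mul(-25, 1), 0), Rational(247, 63)) = Add(Mul(-25, 0), Rational(247, 63)) = Add(0, Rational(247, 63)) = Rational(247, 63)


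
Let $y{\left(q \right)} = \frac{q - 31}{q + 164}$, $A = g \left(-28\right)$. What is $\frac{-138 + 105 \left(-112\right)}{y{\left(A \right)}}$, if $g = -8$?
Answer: $- \frac{4616424}{193} \approx -23919.0$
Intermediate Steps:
$A = 224$ ($A = \left(-8\right) \left(-28\right) = 224$)
$y{\left(q \right)} = \frac{-31 + q}{164 + q}$
$\frac{-138 + 105 \left(-112\right)}{y{\left(A \right)}} = \frac{-138 + 105 \left(-112\right)}{\frac{1}{164 + 224} \left(-31 + 224\right)} = \frac{-138 - 11760}{\frac{1}{388} \cdot 193} = - \frac{11898}{\frac{1}{388} \cdot 193} = - \frac{11898}{\frac{193}{388}} = \left(-11898\right) \frac{388}{193} = - \frac{4616424}{193}$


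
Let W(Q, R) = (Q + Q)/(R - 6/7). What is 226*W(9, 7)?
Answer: 28476/43 ≈ 662.23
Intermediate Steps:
W(Q, R) = 2*Q/(-6/7 + R) (W(Q, R) = (2*Q)/(R - 6*1/7) = (2*Q)/(R - 6/7) = (2*Q)/(-6/7 + R) = 2*Q/(-6/7 + R))
226*W(9, 7) = 226*(14*9/(-6 + 7*7)) = 226*(14*9/(-6 + 49)) = 226*(14*9/43) = 226*(14*9*(1/43)) = 226*(126/43) = 28476/43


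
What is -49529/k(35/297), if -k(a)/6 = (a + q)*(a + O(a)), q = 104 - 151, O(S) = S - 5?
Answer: 1456301187/39404920 ≈ 36.957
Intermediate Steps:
O(S) = -5 + S
q = -47
k(a) = -6*(-47 + a)*(-5 + 2*a) (k(a) = -6*(a - 47)*(a + (-5 + a)) = -6*(-47 + a)*(-5 + 2*a))
-49529/k(35/297) = -49529/(-1410 - 12*(35/297)² + 594*(35/297)) = -49529/(-1410 - 12*1225/88209 + 70) = -49529/(-1410 - 4900/29403 + 70) = -49529/(-39404920/29403) = -49529*(-29403/39404920) = 1456301187/39404920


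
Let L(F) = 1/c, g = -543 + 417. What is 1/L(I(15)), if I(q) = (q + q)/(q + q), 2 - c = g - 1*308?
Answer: 436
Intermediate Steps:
g = -126
c = 436 (c = 2 - (-126 - 1*308) = 2 - (-126 - 308) = 2 - 1*(-434) = 2 + 434 = 436)
I(q) = 1 (I(q) = (2*q)/((2*q)) = (2*q)*(1/(2*q)) = 1)
L(F) = 1/436
1/L(I(15)) = 1/(1/436) = 436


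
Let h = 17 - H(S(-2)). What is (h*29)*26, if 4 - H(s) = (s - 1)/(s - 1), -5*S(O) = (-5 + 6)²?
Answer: 10556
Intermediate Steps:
S(O) = -⅕ (S(O) = -(-5 + 6)²/5 = -⅕*1² = -⅕*1 = -⅕)
H(s) = 3 (H(s) = 4 - (s - 1)/(s - 1) = 4 - (-1 + s)/(-1 + s) = 4 - 1*1 = 4 - 1 = 3)
h = 14 (h = 17 - 1*3 = 17 - 3 = 14)
(h*29)*26 = (14*29)*26 = 406*26 = 10556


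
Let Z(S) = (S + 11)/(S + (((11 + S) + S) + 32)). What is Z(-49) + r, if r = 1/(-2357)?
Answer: 44731/122564 ≈ 0.36496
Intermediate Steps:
Z(S) = (11 + S)/(43 + 3*S) (Z(S) = (11 + S)/(S + ((11 + 2*S) + 32)) = (11 + S)/(S + (43 + 2*S)) = (11 + S)/(43 + 3*S))
r = -1/2357 ≈ -0.00042427
Z(-49) + r = (11 - 49)/(43 + 3*(-49)) - 1/2357 = -38/(43 - 147) - 1/2357 = -38/(-104) - 1/2357 = -1/104*(-38) - 1/2357 = 19/52 - 1/2357 = 44731/122564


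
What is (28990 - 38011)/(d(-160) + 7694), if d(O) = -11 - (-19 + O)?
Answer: -9021/7862 ≈ -1.1474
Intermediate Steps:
d(O) = 8 - O (d(O) = -11 + (19 - O) = 8 - O)
(28990 - 38011)/(d(-160) + 7694) = (28990 - 38011)/((8 - 1*(-160)) + 7694) = -9021/((8 + 160) + 7694) = -9021/(168 + 7694) = -9021/7862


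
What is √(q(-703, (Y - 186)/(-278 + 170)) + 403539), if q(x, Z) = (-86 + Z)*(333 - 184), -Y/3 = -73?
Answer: √14064461/6 ≈ 625.04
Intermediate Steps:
Y = 219 (Y = -3*(-73) = 219)
q(x, Z) = -12814 + 149*Z (q(x, Z) = (-86 + Z)*149 = -12814 + 149*Z)
√(q(-703, (Y - 186)/(-278 + 170)) + 403539) = √((-12814 + 149*((219 - 186)/(-278 + 170))) + 403539) = √((-12814 + 149*(33/(-108))) + 403539) = √((-12814 + 149*(33*(-1/108))) + 403539) = √((-12814 + 149*(-11/36)) + 403539) = √((-12814 - 1639/36) + 403539) = √(-462943/36 + 403539) = √(14064461/36) = √14064461/6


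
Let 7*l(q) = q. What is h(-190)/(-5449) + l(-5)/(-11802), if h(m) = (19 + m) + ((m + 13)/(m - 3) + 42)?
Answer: 2047476365/86881591398 ≈ 0.023566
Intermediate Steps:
l(q) = q/7
h(m) = 61 + m + (13 + m)/(-3 + m) (h(m) = (19 + m) + ((13 + m)/(-3 + m) + 42) = (19 + m) + (42 + (13 + m)/(-3 + m)) = 61 + m + (13 + m)/(-3 + m))
h(-190)/(-5449) + l(-5)/(-11802) = ((-170 + (-190)² + 59*(-190))/(-3 - 190))/(-5449) + ((⅐)*(-5))/(-11802) = ((-170 + 36100 - 11210)/(-193))*(-1/5449) - 5/7*(-1/11802) = -1/193*24720*(-1/5449) + 5/82614 = -24720/193*(-1/5449) + 5/82614 = 24720/1051657 + 5/82614 = 2047476365/86881591398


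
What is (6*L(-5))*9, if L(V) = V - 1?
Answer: -324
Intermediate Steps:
L(V) = -1 + V
(6*L(-5))*9 = (6*(-1 - 5))*9 = (6*(-6))*9 = -36*9 = -324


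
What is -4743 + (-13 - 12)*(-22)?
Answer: -4193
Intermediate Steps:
-4743 + (-13 - 12)*(-22) = -4743 - 25*(-22) = -4743 + 550 = -4193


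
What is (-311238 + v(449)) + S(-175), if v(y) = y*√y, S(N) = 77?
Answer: -311161 + 449*√449 ≈ -3.0165e+5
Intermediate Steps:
v(y) = y^(3/2)
(-311238 + v(449)) + S(-175) = (-311238 + 449^(3/2)) + 77 = (-311238 + 449*√449) + 77 = -311161 + 449*√449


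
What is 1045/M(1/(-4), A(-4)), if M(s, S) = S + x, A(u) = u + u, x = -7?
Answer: -209/3 ≈ -69.667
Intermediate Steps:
A(u) = 2*u
M(s, S) = -7 + S (M(s, S) = S - 7 = -7 + S)
1045/M(1/(-4), A(-4)) = 1045/(-7 + 2*(-4)) = 1045/(-7 - 8) = 1045/(-15) = -1/15*1045 = -209/3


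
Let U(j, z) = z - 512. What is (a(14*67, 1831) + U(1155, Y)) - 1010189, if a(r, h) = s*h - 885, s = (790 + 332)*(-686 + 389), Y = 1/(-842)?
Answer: -514599279681/842 ≈ -6.1116e+8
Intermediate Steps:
Y = -1/842 ≈ -0.0011876
s = -333234 (s = 1122*(-297) = -333234)
U(j, z) = -512 + z
a(r, h) = -885 - 333234*h (a(r, h) = -333234*h - 885 = -885 - 333234*h)
(a(14*67, 1831) + U(1155, Y)) - 1010189 = ((-885 - 333234*1831) + (-512 - 1/842)) - 1010189 = ((-885 - 610151454) - 431105/842) - 1010189 = (-610152339 - 431105/842) - 1010189 = -513748700543/842 - 1010189 = -514599279681/842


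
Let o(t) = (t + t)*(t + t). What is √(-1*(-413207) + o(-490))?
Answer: 3*√152623 ≈ 1172.0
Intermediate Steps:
o(t) = 4*t² (o(t) = (2*t)*(2*t) = 4*t²)
√(-1*(-413207) + o(-490)) = √(-1*(-413207) + 4*(-490)²) = √(413207 + 4*240100) = √(413207 + 960400) = √1373607 = 3*√152623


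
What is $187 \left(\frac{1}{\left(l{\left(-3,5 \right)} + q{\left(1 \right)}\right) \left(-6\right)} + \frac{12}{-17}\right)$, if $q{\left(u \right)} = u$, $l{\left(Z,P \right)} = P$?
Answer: $- \frac{4939}{36} \approx -137.19$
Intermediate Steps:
$187 \left(\frac{1}{\left(l{\left(-3,5 \right)} + q{\left(1 \right)}\right) \left(-6\right)} + \frac{12}{-17}\right) = 187 \left(\frac{1}{\left(5 + 1\right) \left(-6\right)} + \frac{12}{-17}\right) = 187 \left(\frac{1}{6} \left(- \frac{1}{6}\right) + 12 \left(- \frac{1}{17}\right)\right) = 187 \left(\frac{1}{6} \left(- \frac{1}{6}\right) - \frac{12}{17}\right) = 187 \left(- \frac{1}{36} - \frac{12}{17}\right) = 187 \left(- \frac{449}{612}\right) = - \frac{4939}{36}$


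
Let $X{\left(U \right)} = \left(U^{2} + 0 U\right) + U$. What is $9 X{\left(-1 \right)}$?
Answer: $0$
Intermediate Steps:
$X{\left(U \right)} = U + U^{2}$ ($X{\left(U \right)} = \left(U^{2} + 0\right) + U = U^{2} + U = U + U^{2}$)
$9 X{\left(-1 \right)} = 9 \left(- (1 - 1)\right) = 9 \left(\left(-1\right) 0\right) = 9 \cdot 0 = 0$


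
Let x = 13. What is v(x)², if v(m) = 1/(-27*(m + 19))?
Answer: 1/746496 ≈ 1.3396e-6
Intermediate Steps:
v(m) = 1/(-513 - 27*m) (v(m) = 1/(-27*(19 + m)) = 1/(-513 - 27*m))
v(x)² = (-1/(513 + 27*13))² = (-1/(513 + 351))² = (-1/864)² = 1/746496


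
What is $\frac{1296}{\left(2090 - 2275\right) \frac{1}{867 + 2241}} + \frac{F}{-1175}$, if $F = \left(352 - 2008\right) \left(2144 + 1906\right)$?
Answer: $- \frac{3775248}{235} \approx -16065.0$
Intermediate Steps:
$F = -6706800$ ($F = \left(-1656\right) 4050 = -6706800$)
$\frac{1296}{\left(2090 - 2275\right) \frac{1}{867 + 2241}} + \frac{F}{-1175} = \frac{1296}{\left(2090 - 2275\right) \frac{1}{867 + 2241}} - \frac{6706800}{-1175} = \frac{1296}{\left(-185\right) \frac{1}{3108}} - - \frac{268272}{47} = \frac{1296}{\left(-185\right) \frac{1}{3108}} + \frac{268272}{47} = \frac{1296}{- \frac{5}{84}} + \frac{268272}{47} = 1296 \left(- \frac{84}{5}\right) + \frac{268272}{47} = - \frac{108864}{5} + \frac{268272}{47} = - \frac{3775248}{235}$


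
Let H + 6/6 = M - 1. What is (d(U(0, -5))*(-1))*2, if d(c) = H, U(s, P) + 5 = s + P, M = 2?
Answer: 0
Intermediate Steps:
U(s, P) = -5 + P + s (U(s, P) = -5 + (s + P) = -5 + (P + s) = -5 + P + s)
H = 0 (H = -1 + (2 - 1) = -1 + 1 = 0)
d(c) = 0
(d(U(0, -5))*(-1))*2 = (0*(-1))*2 = 0*2 = 0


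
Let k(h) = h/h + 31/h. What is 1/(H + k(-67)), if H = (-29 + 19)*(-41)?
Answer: 67/27506 ≈ 0.0024358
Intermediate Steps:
k(h) = 1 + 31/h
H = 410 (H = -10*(-41) = 410)
1/(H + k(-67)) = 1/(410 + (31 - 67)/(-67)) = 1/(410 - 1/67*(-36)) = 1/(410 + 36/67) = 1/(27506/67) = 67/27506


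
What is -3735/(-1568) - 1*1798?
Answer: -2815529/1568 ≈ -1795.6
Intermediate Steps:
-3735/(-1568) - 1*1798 = -3735*(-1/1568) - 1798 = 3735/1568 - 1798 = -2815529/1568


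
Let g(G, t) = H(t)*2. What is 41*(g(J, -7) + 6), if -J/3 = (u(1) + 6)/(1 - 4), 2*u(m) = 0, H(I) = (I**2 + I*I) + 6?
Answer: 8774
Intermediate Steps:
H(I) = 6 + 2*I**2 (H(I) = (I**2 + I**2) + 6 = 2*I**2 + 6 = 6 + 2*I**2)
u(m) = 0 (u(m) = (1/2)*0 = 0)
J = 6 (J = -3*(0 + 6)/(1 - 4) = -18/(-3) = -18*(-1)/3 = -3*(-2) = 6)
g(G, t) = 12 + 4*t**2 (g(G, t) = (6 + 2*t**2)*2 = 12 + 4*t**2)
41*(g(J, -7) + 6) = 41*((12 + 4*(-7)**2) + 6) = 41*((12 + 4*49) + 6) = 41*((12 + 196) + 6) = 41*(208 + 6) = 41*214 = 8774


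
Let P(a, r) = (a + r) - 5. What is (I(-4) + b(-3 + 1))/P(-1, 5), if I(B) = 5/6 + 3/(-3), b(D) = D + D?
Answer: 25/6 ≈ 4.1667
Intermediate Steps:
P(a, r) = -5 + a + r
b(D) = 2*D
I(B) = -⅙ (I(B) = 5*(⅙) + 3*(-⅓) = ⅚ - 1 = -⅙)
(I(-4) + b(-3 + 1))/P(-1, 5) = (-⅙ + 2*(-3 + 1))/(-5 - 1 + 5) = (-⅙ + 2*(-2))/(-1) = -(-⅙ - 4) = -1*(-25/6) = 25/6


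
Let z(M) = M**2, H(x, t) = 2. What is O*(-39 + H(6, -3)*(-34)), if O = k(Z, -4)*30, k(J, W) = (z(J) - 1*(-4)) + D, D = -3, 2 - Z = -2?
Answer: -54570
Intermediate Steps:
Z = 4 (Z = 2 - 1*(-2) = 2 + 2 = 4)
k(J, W) = 1 + J**2 (k(J, W) = (J**2 - 1*(-4)) - 3 = (J**2 + 4) - 3 = (4 + J**2) - 3 = 1 + J**2)
O = 510 (O = (1 + 4**2)*30 = (1 + 16)*30 = 17*30 = 510)
O*(-39 + H(6, -3)*(-34)) = 510*(-39 + 2*(-34)) = 510*(-39 - 68) = 510*(-107) = -54570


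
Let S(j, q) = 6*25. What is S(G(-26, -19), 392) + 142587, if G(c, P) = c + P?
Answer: 142737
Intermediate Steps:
G(c, P) = P + c
S(j, q) = 150
S(G(-26, -19), 392) + 142587 = 150 + 142587 = 142737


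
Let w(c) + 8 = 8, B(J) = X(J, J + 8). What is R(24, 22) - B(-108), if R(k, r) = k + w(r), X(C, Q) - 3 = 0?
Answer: 21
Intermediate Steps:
X(C, Q) = 3 (X(C, Q) = 3 + 0 = 3)
B(J) = 3
w(c) = 0 (w(c) = -8 + 8 = 0)
R(k, r) = k (R(k, r) = k + 0 = k)
R(24, 22) - B(-108) = 24 - 1*3 = 24 - 3 = 21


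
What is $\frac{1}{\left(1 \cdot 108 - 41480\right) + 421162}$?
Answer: $\frac{1}{379790} \approx 2.633 \cdot 10^{-6}$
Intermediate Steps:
$\frac{1}{\left(1 \cdot 108 - 41480\right) + 421162} = \frac{1}{\left(108 - 41480\right) + 421162} = \frac{1}{-41372 + 421162} = \frac{1}{379790}$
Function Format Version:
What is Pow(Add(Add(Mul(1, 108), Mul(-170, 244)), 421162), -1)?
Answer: Rational(1, 379790) ≈ 2.6330e-6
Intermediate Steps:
Pow(Add(Add(Mul(1, 108), Mul(-170, 244)), 421162), -1) = Pow(Add(Add(108, -41480), 421162), -1) = Pow(Add(-41372, 421162), -1) = Pow(379790, -1) = Rational(1, 379790)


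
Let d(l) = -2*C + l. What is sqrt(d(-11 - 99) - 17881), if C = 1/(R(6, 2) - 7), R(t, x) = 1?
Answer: 2*I*sqrt(40479)/3 ≈ 134.13*I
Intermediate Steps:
C = -1/6 (C = 1/(1 - 7) = 1/(-6) = -1/6 ≈ -0.16667)
d(l) = 1/3 + l (d(l) = -2*(-1/6) + l = 1/3 + l)
sqrt(d(-11 - 99) - 17881) = sqrt((1/3 + (-11 - 99)) - 17881) = sqrt((1/3 - 110) - 17881) = sqrt(-329/3 - 17881) = sqrt(-53972/3) = 2*I*sqrt(40479)/3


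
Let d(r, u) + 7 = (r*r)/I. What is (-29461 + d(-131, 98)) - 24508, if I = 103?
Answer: -5542367/103 ≈ -53809.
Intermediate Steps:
d(r, u) = -7 + r**2/103 (d(r, u) = -7 + (r*r)/103 = -7 + r**2*(1/103) = -7 + r**2/103)
(-29461 + d(-131, 98)) - 24508 = (-29461 + (-7 + (1/103)*(-131)**2)) - 24508 = (-29461 + (-7 + (1/103)*17161)) - 24508 = (-29461 + (-7 + 17161/103)) - 24508 = (-29461 + 16440/103) - 24508 = -3018043/103 - 24508 = -5542367/103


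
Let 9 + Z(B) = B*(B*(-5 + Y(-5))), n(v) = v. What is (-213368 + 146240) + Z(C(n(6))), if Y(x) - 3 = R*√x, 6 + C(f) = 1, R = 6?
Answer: -67187 + 150*I*√5 ≈ -67187.0 + 335.41*I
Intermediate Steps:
C(f) = -5 (C(f) = -6 + 1 = -5)
Y(x) = 3 + 6*√x
Z(B) = -9 + B²*(-2 + 6*I*√5) (Z(B) = -9 + B*(B*(-5 + (3 + 6*√(-5)))) = -9 + B*(B*(-5 + (3 + 6*(I*√5)))) = -9 + B*(B*(-5 + (3 + 6*I*√5))) = -9 + B*(B*(-2 + 6*I*√5)) = -9 + B²*(-2 + 6*I*√5))
(-213368 + 146240) + Z(C(n(6))) = (-213368 + 146240) + (-9 - 2*(-5)² + 6*I*√5*(-5)²) = -67128 + (-9 - 2*25 + 6*I*√5*25) = -67128 + (-9 - 50 + 150*I*√5) = -67128 + (-59 + 150*I*√5) = -67187 + 150*I*√5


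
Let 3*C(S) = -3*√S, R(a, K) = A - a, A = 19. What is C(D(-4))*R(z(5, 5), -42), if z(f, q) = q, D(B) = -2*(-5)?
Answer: -14*√10 ≈ -44.272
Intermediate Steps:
D(B) = 10
R(a, K) = 19 - a
C(S) = -√S (C(S) = (-3*√S)/3 = -√S)
C(D(-4))*R(z(5, 5), -42) = (-√10)*(19 - 1*5) = (-√10)*(19 - 5) = -√10*14 = -14*√10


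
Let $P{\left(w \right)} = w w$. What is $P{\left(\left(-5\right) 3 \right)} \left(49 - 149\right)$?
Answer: $-22500$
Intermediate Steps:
$P{\left(w \right)} = w^{2}$
$P{\left(\left(-5\right) 3 \right)} \left(49 - 149\right) = \left(\left(-5\right) 3\right)^{2} \left(49 - 149\right) = \left(-15\right)^{2} \left(-100\right) = 225 \left(-100\right) = -22500$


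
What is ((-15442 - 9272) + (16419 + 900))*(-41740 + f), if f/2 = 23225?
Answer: -34830450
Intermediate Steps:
f = 46450 (f = 2*23225 = 46450)
((-15442 - 9272) + (16419 + 900))*(-41740 + f) = ((-15442 - 9272) + (16419 + 900))*(-41740 + 46450) = (-24714 + 17319)*4710 = -7395*4710 = -34830450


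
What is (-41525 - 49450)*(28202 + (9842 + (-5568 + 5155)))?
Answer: -3423480225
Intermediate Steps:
(-41525 - 49450)*(28202 + (9842 + (-5568 + 5155))) = -90975*(28202 + (9842 - 413)) = -90975*(28202 + 9429) = -90975*37631 = -3423480225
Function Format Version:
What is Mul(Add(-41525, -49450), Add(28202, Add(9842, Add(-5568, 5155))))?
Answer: -3423480225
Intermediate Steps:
Mul(Add(-41525, -49450), Add(28202, Add(9842, Add(-5568, 5155)))) = Mul(-90975, Add(28202, Add(9842, -413))) = Mul(-90975, Add(28202, 9429)) = Mul(-90975, 37631) = -3423480225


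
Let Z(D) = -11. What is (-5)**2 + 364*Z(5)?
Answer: -3979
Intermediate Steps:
(-5)**2 + 364*Z(5) = (-5)**2 + 364*(-11) = 25 - 4004 = -3979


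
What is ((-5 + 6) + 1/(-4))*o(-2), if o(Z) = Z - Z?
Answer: 0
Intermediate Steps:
o(Z) = 0
((-5 + 6) + 1/(-4))*o(-2) = ((-5 + 6) + 1/(-4))*0 = (1 - ¼)*0 = (¾)*0 = 0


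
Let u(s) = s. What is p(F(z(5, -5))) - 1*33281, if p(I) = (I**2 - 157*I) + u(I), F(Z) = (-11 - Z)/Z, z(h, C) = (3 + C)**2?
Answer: -522911/16 ≈ -32682.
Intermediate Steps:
F(Z) = (-11 - Z)/Z
p(I) = I**2 - 156*I (p(I) = (I**2 - 157*I) + I = I**2 - 156*I)
p(F(z(5, -5))) - 1*33281 = ((-11 - (3 - 5)**2)/((3 - 5)**2))*(-156 + (-11 - (3 - 5)**2)/((3 - 5)**2)) - 1*33281 = ((-11 - 1*(-2)**2)/((-2)**2))*(-156 + (-11 - 1*(-2)**2)/((-2)**2)) - 33281 = ((-11 - 1*4)/4)*(-156 + (-11 - 1*4)/4) - 33281 = ((-11 - 4)/4)*(-156 + (-11 - 4)/4) - 33281 = ((1/4)*(-15))*(-156 + (1/4)*(-15)) - 33281 = -15*(-156 - 15/4)/4 - 33281 = -15/4*(-639/4) - 33281 = 9585/16 - 33281 = -522911/16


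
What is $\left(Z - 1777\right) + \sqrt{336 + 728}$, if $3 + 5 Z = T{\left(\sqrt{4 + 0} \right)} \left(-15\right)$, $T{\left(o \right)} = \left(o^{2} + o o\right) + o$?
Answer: $- \frac{9038}{5} + 2 \sqrt{266} \approx -1775.0$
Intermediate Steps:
$T{\left(o \right)} = o + 2 o^{2}$ ($T{\left(o \right)} = \left(o^{2} + o^{2}\right) + o = 2 o^{2} + o = o + 2 o^{2}$)
$Z = - \frac{153}{5}$ ($Z = - \frac{3}{5} + \frac{\sqrt{4 + 0} \left(1 + 2 \sqrt{4 + 0}\right) \left(-15\right)}{5} = - \frac{3}{5} + \frac{\sqrt{4} \left(1 + 2 \sqrt{4}\right) \left(-15\right)}{5} = - \frac{3}{5} + \frac{2 \left(1 + 2 \cdot 2\right) \left(-15\right)}{5} = - \frac{3}{5} + \frac{2 \left(1 + 4\right) \left(-15\right)}{5} = - \frac{3}{5} + \frac{2 \cdot 5 \left(-15\right)}{5} = - \frac{3}{5} + \frac{10 \left(-15\right)}{5} = - \frac{3}{5} + \frac{1}{5} \left(-150\right) = - \frac{3}{5} - 30 = - \frac{153}{5} \approx -30.6$)
$\left(Z - 1777\right) + \sqrt{336 + 728} = \left(- \frac{153}{5} - 1777\right) + \sqrt{336 + 728} = - \frac{9038}{5} + \sqrt{1064} = - \frac{9038}{5} + 2 \sqrt{266}$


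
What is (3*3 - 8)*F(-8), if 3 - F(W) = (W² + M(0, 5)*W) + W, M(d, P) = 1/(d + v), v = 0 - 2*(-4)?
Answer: -52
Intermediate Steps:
v = 8 (v = 0 + 8 = 8)
M(d, P) = 1/(8 + d) (M(d, P) = 1/(d + 8) = 1/(8 + d))
F(W) = 3 - W² - 9*W/8 (F(W) = 3 - ((W² + W/(8 + 0)) + W) = 3 - ((W² + W/8) + W) = 3 - (W² + 9*W/8) = 3 + (-W² - 9*W/8) = 3 - W² - 9*W/8)
(3*3 - 8)*F(-8) = (3*3 - 8)*(3 - 1*(-8)² - 9/8*(-8)) = (9 - 8)*(3 - 1*64 + 9) = 1*(3 - 64 + 9) = 1*(-52) = -52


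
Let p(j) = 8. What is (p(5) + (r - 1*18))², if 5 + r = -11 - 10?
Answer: 1296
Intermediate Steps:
r = -26 (r = -5 + (-11 - 10) = -5 - 21 = -26)
(p(5) + (r - 1*18))² = (8 + (-26 - 1*18))² = (8 + (-26 - 18))² = (8 - 44)² = (-36)² = 1296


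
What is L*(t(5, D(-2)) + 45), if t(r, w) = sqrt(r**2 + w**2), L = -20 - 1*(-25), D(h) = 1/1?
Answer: 225 + 5*sqrt(26) ≈ 250.50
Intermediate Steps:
D(h) = 1
L = 5 (L = -20 + 25 = 5)
L*(t(5, D(-2)) + 45) = 5*(sqrt(5**2 + 1**2) + 45) = 5*(sqrt(25 + 1) + 45) = 5*(sqrt(26) + 45) = 5*(45 + sqrt(26)) = 225 + 5*sqrt(26)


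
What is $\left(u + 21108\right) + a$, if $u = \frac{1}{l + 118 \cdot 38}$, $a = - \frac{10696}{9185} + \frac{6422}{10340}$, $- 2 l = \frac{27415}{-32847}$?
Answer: $\frac{5368768158868125823}{254354099124290} \approx 21107.0$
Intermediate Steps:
$l = \frac{27415}{65694}$ ($l = - \frac{27415 \frac{1}{-32847}}{2} = - \frac{27415 \left(- \frac{1}{32847}\right)}{2} = \left(- \frac{1}{2}\right) \left(- \frac{27415}{32847}\right) = \frac{27415}{65694} \approx 0.41731$)
$a = - \frac{469187}{863390}$ ($a = \left(-10696\right) \frac{1}{9185} + 6422 \cdot \frac{1}{10340} = - \frac{10696}{9185} + \frac{3211}{5170} = - \frac{469187}{863390} \approx -0.54342$)
$u = \frac{65694}{294599311}$ ($u = \frac{1}{\frac{27415}{65694} + 118 \cdot 38} = \frac{1}{\frac{27415}{65694} + 4484} = \frac{1}{\frac{294599311}{65694}} = \frac{65694}{294599311} \approx 0.00022299$)
$\left(u + 21108\right) + a = \left(\frac{65694}{294599311} + 21108\right) - \frac{469187}{863390} = \frac{6218402322282}{294599311} - \frac{469187}{863390} = \frac{5368768158868125823}{254354099124290}$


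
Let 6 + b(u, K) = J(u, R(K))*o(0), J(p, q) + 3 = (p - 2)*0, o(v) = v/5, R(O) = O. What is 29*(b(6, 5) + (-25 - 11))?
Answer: -1218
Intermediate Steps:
o(v) = v/5 (o(v) = v*(1/5) = v/5)
J(p, q) = -3 (J(p, q) = -3 + (p - 2)*0 = -3 + (-2 + p)*0 = -3 + 0 = -3)
b(u, K) = -6 (b(u, K) = -6 - 3*0/5 = -6 - 3*0 = -6 + 0 = -6)
29*(b(6, 5) + (-25 - 11)) = 29*(-6 + (-25 - 11)) = 29*(-6 - 36) = 29*(-42) = -1218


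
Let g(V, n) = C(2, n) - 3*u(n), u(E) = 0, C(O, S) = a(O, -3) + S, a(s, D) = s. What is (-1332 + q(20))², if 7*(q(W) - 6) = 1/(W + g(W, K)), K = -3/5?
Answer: 986384662561/561001 ≈ 1.7583e+6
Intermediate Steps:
C(O, S) = O + S
K = -⅗ (K = -3*⅕ = -⅗ ≈ -0.60000)
g(V, n) = 2 + n (g(V, n) = (2 + n) - 3*0 = (2 + n) + 0 = 2 + n)
q(W) = 6 + 1/(7*(7/5 + W)) (q(W) = 6 + 1/(7*(W + (2 - ⅗))) = 6 + 1/(7*(W + 7/5)) = 6 + 1/(7*(7/5 + W)))
(-1332 + q(20))² = (-1332 + (299 + 210*20)/(7*(7 + 5*20)))² = (-1332 + (299 + 4200)/(7*(7 + 100)))² = (-1332 + (⅐)*4499/107)² = (-1332 + (⅐)*(1/107)*4499)² = (-1332 + 4499/749)² = (-993169/749)² = 986384662561/561001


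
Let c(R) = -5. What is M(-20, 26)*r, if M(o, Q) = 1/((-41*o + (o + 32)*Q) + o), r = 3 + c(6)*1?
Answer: -1/556 ≈ -0.0017986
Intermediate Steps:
r = -2 (r = 3 - 5*1 = 3 - 5 = -2)
M(o, Q) = 1/(-40*o + Q*(32 + o)) (M(o, Q) = 1/((-41*o + (32 + o)*Q) + o) = 1/((-41*o + Q*(32 + o)) + o) = 1/(-40*o + Q*(32 + o)))
M(-20, 26)*r = -2/(-40*(-20) + 32*26 + 26*(-20)) = -2/(800 + 832 - 520) = -2/1112 = (1/1112)*(-2) = -1/556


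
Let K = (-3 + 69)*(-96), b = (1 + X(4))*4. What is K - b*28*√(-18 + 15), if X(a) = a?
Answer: -6336 - 560*I*√3 ≈ -6336.0 - 969.95*I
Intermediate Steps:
b = 20 (b = (1 + 4)*4 = 5*4 = 20)
K = -6336 (K = 66*(-96) = -6336)
K - b*28*√(-18 + 15) = -6336 - 20*28*√(-18 + 15) = -6336 - 560*√(-3) = -6336 - 560*I*√3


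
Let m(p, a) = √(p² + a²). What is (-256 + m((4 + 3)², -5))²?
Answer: (256 - √2426)² ≈ 42744.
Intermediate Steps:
m(p, a) = √(a² + p²)
(-256 + m((4 + 3)², -5))² = (-256 + √((-5)² + ((4 + 3)²)²))² = (-256 + √(25 + (7²)²))² = (-256 + √(25 + 49²))² = (-256 + √(25 + 2401))² = (-256 + √2426)²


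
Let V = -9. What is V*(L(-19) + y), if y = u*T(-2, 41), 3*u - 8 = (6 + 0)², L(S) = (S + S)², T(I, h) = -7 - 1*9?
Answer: -10884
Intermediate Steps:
T(I, h) = -16 (T(I, h) = -7 - 9 = -16)
L(S) = 4*S² (L(S) = (2*S)² = 4*S²)
u = 44/3 (u = 8/3 + (6 + 0)²/3 = 8/3 + (⅓)*6² = 8/3 + (⅓)*36 = 8/3 + 12 = 44/3 ≈ 14.667)
y = -704/3 (y = (44/3)*(-16) = -704/3 ≈ -234.67)
V*(L(-19) + y) = -9*(4*(-19)² - 704/3) = -9*(4*361 - 704/3) = -9*(1444 - 704/3) = -9*3628/3 = -10884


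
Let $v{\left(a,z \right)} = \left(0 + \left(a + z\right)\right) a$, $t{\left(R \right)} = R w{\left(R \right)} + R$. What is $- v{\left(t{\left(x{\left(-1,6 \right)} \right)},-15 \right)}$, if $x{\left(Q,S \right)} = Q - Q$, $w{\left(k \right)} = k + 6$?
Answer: $0$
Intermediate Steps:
$w{\left(k \right)} = 6 + k$
$x{\left(Q,S \right)} = 0$
$t{\left(R \right)} = R + R \left(6 + R\right)$ ($t{\left(R \right)} = R \left(6 + R\right) + R = R + R \left(6 + R\right)$)
$v{\left(a,z \right)} = a \left(a + z\right)$ ($v{\left(a,z \right)} = \left(a + z\right) a = a \left(a + z\right)$)
$- v{\left(t{\left(x{\left(-1,6 \right)} \right)},-15 \right)} = - 0 \left(7 + 0\right) \left(0 \left(7 + 0\right) - 15\right) = - 0 \cdot 7 \left(0 \cdot 7 - 15\right) = - 0 \left(0 - 15\right) = - 0 \left(-15\right) = \left(-1\right) 0 = 0$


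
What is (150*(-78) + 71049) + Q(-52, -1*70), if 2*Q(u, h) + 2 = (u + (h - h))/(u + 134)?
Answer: 2433255/41 ≈ 59348.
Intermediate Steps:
Q(u, h) = -1 + u/(2*(134 + u)) (Q(u, h) = -1 + ((u + (h - h))/(u + 134))/2 = -1 + ((u + 0)/(134 + u))/2 = -1 + (u/(134 + u))/2 = -1 + u/(2*(134 + u)))
(150*(-78) + 71049) + Q(-52, -1*70) = (150*(-78) + 71049) + (-268 - 1*(-52))/(2*(134 - 52)) = (-11700 + 71049) + (½)*(-268 + 52)/82 = 59349 + (½)*(1/82)*(-216) = 59349 - 54/41 = 2433255/41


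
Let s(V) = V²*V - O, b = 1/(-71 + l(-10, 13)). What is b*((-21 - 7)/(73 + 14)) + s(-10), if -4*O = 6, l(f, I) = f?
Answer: -14072803/14094 ≈ -998.50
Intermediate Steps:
b = -1/81 (b = 1/(-71 - 10) = 1/(-81) = -1/81 ≈ -0.012346)
O = -3/2 (O = -¼*6 = -3/2 ≈ -1.5000)
s(V) = 3/2 + V³ (s(V) = V²*V - 1*(-3/2) = V³ + 3/2 = 3/2 + V³)
b*((-21 - 7)/(73 + 14)) + s(-10) = -(-21 - 7)/(81*(73 + 14)) + (3/2 + (-10)³) = -(-28)/(81*87) + (3/2 - 1000) = -(-28)/(81*87) - 1997/2 = -1/81*(-28/87) - 1997/2 = 28/7047 - 1997/2 = -14072803/14094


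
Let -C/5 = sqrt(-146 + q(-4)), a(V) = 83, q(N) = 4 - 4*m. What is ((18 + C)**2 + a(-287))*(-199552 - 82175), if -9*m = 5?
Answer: 869816461 + 16903620*I*sqrt(1258) ≈ 8.6982e+8 + 5.9954e+8*I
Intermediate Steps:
m = -5/9 (m = -1/9*5 = -5/9 ≈ -0.55556)
q(N) = 56/9 (q(N) = 4 - 4*(-5/9) = 4 + 20/9 = 56/9)
C = -5*I*sqrt(1258)/3 (C = -5*sqrt(-146 + 56/9) = -5*I*sqrt(1258)/3 ≈ -59.114*I)
((18 + C)**2 + a(-287))*(-199552 - 82175) = ((18 - 5*I*sqrt(1258)/3)**2 + 83)*(-199552 - 82175) = (83 + (18 - 5*I*sqrt(1258)/3)**2)*(-281727) = -23383341 - 281727*(18 - 5*I*sqrt(1258)/3)**2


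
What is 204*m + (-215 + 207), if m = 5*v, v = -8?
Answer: -8168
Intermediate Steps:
m = -40 (m = 5*(-8) = -40)
204*m + (-215 + 207) = 204*(-40) + (-215 + 207) = -8160 - 8 = -8168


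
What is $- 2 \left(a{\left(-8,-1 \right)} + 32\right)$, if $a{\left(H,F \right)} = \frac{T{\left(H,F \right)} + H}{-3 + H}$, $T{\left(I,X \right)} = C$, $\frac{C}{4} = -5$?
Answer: $- \frac{760}{11} \approx -69.091$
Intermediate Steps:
$C = -20$ ($C = 4 \left(-5\right) = -20$)
$T{\left(I,X \right)} = -20$
$a{\left(H,F \right)} = \frac{-20 + H}{-3 + H}$
$- 2 \left(a{\left(-8,-1 \right)} + 32\right) = - 2 \left(\frac{-20 - 8}{-3 - 8} + 32\right) = - 2 \left(\frac{1}{-11} \left(-28\right) + 32\right) = - 2 \left(\left(- \frac{1}{11}\right) \left(-28\right) + 32\right) = - 2 \left(\frac{28}{11} + 32\right) = \left(-2\right) \frac{380}{11} = - \frac{760}{11}$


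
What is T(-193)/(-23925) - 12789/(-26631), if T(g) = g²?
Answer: -6929306/6435825 ≈ -1.0767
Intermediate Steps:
T(-193)/(-23925) - 12789/(-26631) = (-193)²/(-23925) - 12789/(-26631) = 37249*(-1/23925) - 12789*(-1/26631) = -37249/23925 + 1421/2959 = -6929306/6435825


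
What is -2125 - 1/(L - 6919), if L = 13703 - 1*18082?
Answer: -24008249/11298 ≈ -2125.0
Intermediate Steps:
L = -4379 (L = 13703 - 18082 = -4379)
-2125 - 1/(L - 6919) = -2125 - 1/(-4379 - 6919) = -2125 - 1/(-11298) = -2125 - 1*(-1/11298) = -2125 + 1/11298 = -24008249/11298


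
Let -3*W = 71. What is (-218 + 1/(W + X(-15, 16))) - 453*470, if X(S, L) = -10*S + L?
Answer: -91005653/427 ≈ -2.1313e+5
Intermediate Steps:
W = -71/3 (W = -1/3*71 = -71/3 ≈ -23.667)
X(S, L) = L - 10*S
(-218 + 1/(W + X(-15, 16))) - 453*470 = (-218 + 1/(-71/3 + (16 - 10*(-15)))) - 453*470 = (-218 + 1/(-71/3 + (16 + 150))) - 212910 = (-218 + 1/(-71/3 + 166)) - 212910 = (-218 + 1/(427/3)) - 212910 = (-218 + 3/427) - 212910 = -93083/427 - 212910 = -91005653/427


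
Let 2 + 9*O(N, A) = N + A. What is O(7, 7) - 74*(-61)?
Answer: 13546/3 ≈ 4515.3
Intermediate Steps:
O(N, A) = -2/9 + A/9 + N/9 (O(N, A) = -2/9 + (N + A)/9 = -2/9 + (A + N)/9 = -2/9 + (A/9 + N/9) = -2/9 + A/9 + N/9)
O(7, 7) - 74*(-61) = (-2/9 + (⅑)*7 + (⅑)*7) - 74*(-61) = (-2/9 + 7/9 + 7/9) + 4514 = 4/3 + 4514 = 13546/3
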